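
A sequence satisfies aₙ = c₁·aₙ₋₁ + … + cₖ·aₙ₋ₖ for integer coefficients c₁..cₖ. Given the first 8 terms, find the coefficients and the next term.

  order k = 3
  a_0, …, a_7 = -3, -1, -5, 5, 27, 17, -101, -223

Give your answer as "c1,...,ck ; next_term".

  a_3 = 1·-5 + -4·-1 + -2·-3 = 5
  a_4 = 1·5 + -4·-5 + -2·-1 = 27
  a_5 = 1·27 + -4·5 + -2·-5 = 17
  a_6 = 1·17 + -4·27 + -2·5 = -101
  a_7 = 1·-101 + -4·17 + -2·27 = -223
  a_8 = 1·-223 + -4·-101 + -2·17 = 147

1,-4,-2 ; 147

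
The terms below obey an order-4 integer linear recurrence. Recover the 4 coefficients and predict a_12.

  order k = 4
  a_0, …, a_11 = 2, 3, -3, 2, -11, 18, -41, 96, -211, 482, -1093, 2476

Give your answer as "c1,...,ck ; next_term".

-2,1,0,-2 ; -5623

  a_4 = -2·2 + 1·-3 + 0·3 + -2·2 = -11
  a_5 = -2·-11 + 1·2 + 0·-3 + -2·3 = 18
  a_6 = -2·18 + 1·-11 + 0·2 + -2·-3 = -41
  a_7 = -2·-41 + 1·18 + 0·-11 + -2·2 = 96
  a_8 = -2·96 + 1·-41 + 0·18 + -2·-11 = -211
  a_9 = -2·-211 + 1·96 + 0·-41 + -2·18 = 482
  a_10 = -2·482 + 1·-211 + 0·96 + -2·-41 = -1093
  a_11 = -2·-1093 + 1·482 + 0·-211 + -2·96 = 2476
  a_12 = -2·2476 + 1·-1093 + 0·482 + -2·-211 = -5623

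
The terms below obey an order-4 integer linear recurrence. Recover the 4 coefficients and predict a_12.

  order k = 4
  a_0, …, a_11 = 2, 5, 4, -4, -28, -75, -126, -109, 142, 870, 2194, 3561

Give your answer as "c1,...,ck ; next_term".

2,-1,-2,-3 ; 2762

  a_4 = 2·-4 + -1·4 + -2·5 + -3·2 = -28
  a_5 = 2·-28 + -1·-4 + -2·4 + -3·5 = -75
  a_6 = 2·-75 + -1·-28 + -2·-4 + -3·4 = -126
  a_7 = 2·-126 + -1·-75 + -2·-28 + -3·-4 = -109
  a_8 = 2·-109 + -1·-126 + -2·-75 + -3·-28 = 142
  a_9 = 2·142 + -1·-109 + -2·-126 + -3·-75 = 870
  a_10 = 2·870 + -1·142 + -2·-109 + -3·-126 = 2194
  a_11 = 2·2194 + -1·870 + -2·142 + -3·-109 = 3561
  a_12 = 2·3561 + -1·2194 + -2·870 + -3·142 = 2762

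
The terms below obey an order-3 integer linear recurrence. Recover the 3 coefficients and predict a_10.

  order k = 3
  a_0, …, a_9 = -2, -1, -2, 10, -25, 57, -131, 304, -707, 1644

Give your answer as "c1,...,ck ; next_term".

  a_3 = -3·-2 + -2·-1 + -1·-2 = 10
  a_4 = -3·10 + -2·-2 + -1·-1 = -25
  a_5 = -3·-25 + -2·10 + -1·-2 = 57
  a_6 = -3·57 + -2·-25 + -1·10 = -131
  a_7 = -3·-131 + -2·57 + -1·-25 = 304
  a_8 = -3·304 + -2·-131 + -1·57 = -707
  a_9 = -3·-707 + -2·304 + -1·-131 = 1644
  a_10 = -3·1644 + -2·-707 + -1·304 = -3822

-3,-2,-1 ; -3822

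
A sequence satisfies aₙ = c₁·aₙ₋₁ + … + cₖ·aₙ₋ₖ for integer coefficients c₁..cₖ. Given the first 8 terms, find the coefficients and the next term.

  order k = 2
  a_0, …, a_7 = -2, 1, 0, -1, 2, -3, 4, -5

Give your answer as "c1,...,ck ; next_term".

  a_2 = -2·1 + -1·-2 = 0
  a_3 = -2·0 + -1·1 = -1
  a_4 = -2·-1 + -1·0 = 2
  a_5 = -2·2 + -1·-1 = -3
  a_6 = -2·-3 + -1·2 = 4
  a_7 = -2·4 + -1·-3 = -5
  a_8 = -2·-5 + -1·4 = 6

-2,-1 ; 6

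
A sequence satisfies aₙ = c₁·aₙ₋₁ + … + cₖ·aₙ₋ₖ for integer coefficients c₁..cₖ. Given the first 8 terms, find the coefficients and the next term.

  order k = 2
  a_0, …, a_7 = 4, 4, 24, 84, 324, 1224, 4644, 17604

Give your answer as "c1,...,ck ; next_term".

  a_2 = 3·4 + 3·4 = 24
  a_3 = 3·24 + 3·4 = 84
  a_4 = 3·84 + 3·24 = 324
  a_5 = 3·324 + 3·84 = 1224
  a_6 = 3·1224 + 3·324 = 4644
  a_7 = 3·4644 + 3·1224 = 17604
  a_8 = 3·17604 + 3·4644 = 66744

3,3 ; 66744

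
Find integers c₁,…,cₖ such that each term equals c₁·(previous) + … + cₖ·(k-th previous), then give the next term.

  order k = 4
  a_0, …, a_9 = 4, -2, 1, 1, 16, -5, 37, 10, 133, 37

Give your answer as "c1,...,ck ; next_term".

  a_4 = 0·1 + 2·1 + 1·-2 + 4·4 = 16
  a_5 = 0·16 + 2·1 + 1·1 + 4·-2 = -5
  a_6 = 0·-5 + 2·16 + 1·1 + 4·1 = 37
  a_7 = 0·37 + 2·-5 + 1·16 + 4·1 = 10
  a_8 = 0·10 + 2·37 + 1·-5 + 4·16 = 133
  a_9 = 0·133 + 2·10 + 1·37 + 4·-5 = 37
  a_10 = 0·37 + 2·133 + 1·10 + 4·37 = 424

0,2,1,4 ; 424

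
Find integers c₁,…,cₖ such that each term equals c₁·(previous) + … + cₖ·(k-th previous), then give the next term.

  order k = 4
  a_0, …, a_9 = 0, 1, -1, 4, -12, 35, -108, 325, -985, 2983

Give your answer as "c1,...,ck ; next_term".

  a_4 = -2·4 + 3·-1 + -1·1 + -2·0 = -12
  a_5 = -2·-12 + 3·4 + -1·-1 + -2·1 = 35
  a_6 = -2·35 + 3·-12 + -1·4 + -2·-1 = -108
  a_7 = -2·-108 + 3·35 + -1·-12 + -2·4 = 325
  a_8 = -2·325 + 3·-108 + -1·35 + -2·-12 = -985
  a_9 = -2·-985 + 3·325 + -1·-108 + -2·35 = 2983
  a_10 = -2·2983 + 3·-985 + -1·325 + -2·-108 = -9030

-2,3,-1,-2 ; -9030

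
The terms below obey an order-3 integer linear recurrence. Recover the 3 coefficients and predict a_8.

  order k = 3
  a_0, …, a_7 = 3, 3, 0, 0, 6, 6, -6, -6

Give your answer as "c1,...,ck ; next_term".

1,-2,2 ; 18

  a_3 = 1·0 + -2·3 + 2·3 = 0
  a_4 = 1·0 + -2·0 + 2·3 = 6
  a_5 = 1·6 + -2·0 + 2·0 = 6
  a_6 = 1·6 + -2·6 + 2·0 = -6
  a_7 = 1·-6 + -2·6 + 2·6 = -6
  a_8 = 1·-6 + -2·-6 + 2·6 = 18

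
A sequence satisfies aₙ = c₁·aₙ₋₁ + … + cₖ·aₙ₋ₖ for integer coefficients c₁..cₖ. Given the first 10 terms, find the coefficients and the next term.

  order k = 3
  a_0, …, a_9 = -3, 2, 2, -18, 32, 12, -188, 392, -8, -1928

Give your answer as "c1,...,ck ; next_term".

-2,-4,2 ; 4672

  a_3 = -2·2 + -4·2 + 2·-3 = -18
  a_4 = -2·-18 + -4·2 + 2·2 = 32
  a_5 = -2·32 + -4·-18 + 2·2 = 12
  a_6 = -2·12 + -4·32 + 2·-18 = -188
  a_7 = -2·-188 + -4·12 + 2·32 = 392
  a_8 = -2·392 + -4·-188 + 2·12 = -8
  a_9 = -2·-8 + -4·392 + 2·-188 = -1928
  a_10 = -2·-1928 + -4·-8 + 2·392 = 4672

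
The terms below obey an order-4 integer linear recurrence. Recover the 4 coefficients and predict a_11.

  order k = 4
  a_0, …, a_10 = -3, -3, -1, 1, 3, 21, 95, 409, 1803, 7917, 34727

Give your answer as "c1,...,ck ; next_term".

4,1,4,-4 ; 152401

  a_4 = 4·1 + 1·-1 + 4·-3 + -4·-3 = 3
  a_5 = 4·3 + 1·1 + 4·-1 + -4·-3 = 21
  a_6 = 4·21 + 1·3 + 4·1 + -4·-1 = 95
  a_7 = 4·95 + 1·21 + 4·3 + -4·1 = 409
  a_8 = 4·409 + 1·95 + 4·21 + -4·3 = 1803
  a_9 = 4·1803 + 1·409 + 4·95 + -4·21 = 7917
  a_10 = 4·7917 + 1·1803 + 4·409 + -4·95 = 34727
  a_11 = 4·34727 + 1·7917 + 4·1803 + -4·409 = 152401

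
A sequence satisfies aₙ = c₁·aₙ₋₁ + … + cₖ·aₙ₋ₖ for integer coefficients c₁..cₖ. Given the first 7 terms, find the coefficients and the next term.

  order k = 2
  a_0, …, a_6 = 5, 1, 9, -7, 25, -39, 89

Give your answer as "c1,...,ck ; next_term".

  a_2 = -1·1 + 2·5 = 9
  a_3 = -1·9 + 2·1 = -7
  a_4 = -1·-7 + 2·9 = 25
  a_5 = -1·25 + 2·-7 = -39
  a_6 = -1·-39 + 2·25 = 89
  a_7 = -1·89 + 2·-39 = -167

-1,2 ; -167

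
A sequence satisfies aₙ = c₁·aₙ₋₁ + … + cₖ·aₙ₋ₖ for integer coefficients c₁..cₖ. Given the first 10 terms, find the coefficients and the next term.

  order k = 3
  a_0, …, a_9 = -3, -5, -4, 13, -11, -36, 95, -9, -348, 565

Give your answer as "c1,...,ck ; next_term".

  a_3 = -1·-4 + -3·-5 + 2·-3 = 13
  a_4 = -1·13 + -3·-4 + 2·-5 = -11
  a_5 = -1·-11 + -3·13 + 2·-4 = -36
  a_6 = -1·-36 + -3·-11 + 2·13 = 95
  a_7 = -1·95 + -3·-36 + 2·-11 = -9
  a_8 = -1·-9 + -3·95 + 2·-36 = -348
  a_9 = -1·-348 + -3·-9 + 2·95 = 565
  a_10 = -1·565 + -3·-348 + 2·-9 = 461

-1,-3,2 ; 461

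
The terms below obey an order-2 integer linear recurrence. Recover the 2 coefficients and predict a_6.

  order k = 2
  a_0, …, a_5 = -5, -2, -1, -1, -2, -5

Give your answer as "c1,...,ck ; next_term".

3,-1 ; -13

  a_2 = 3·-2 + -1·-5 = -1
  a_3 = 3·-1 + -1·-2 = -1
  a_4 = 3·-1 + -1·-1 = -2
  a_5 = 3·-2 + -1·-1 = -5
  a_6 = 3·-5 + -1·-2 = -13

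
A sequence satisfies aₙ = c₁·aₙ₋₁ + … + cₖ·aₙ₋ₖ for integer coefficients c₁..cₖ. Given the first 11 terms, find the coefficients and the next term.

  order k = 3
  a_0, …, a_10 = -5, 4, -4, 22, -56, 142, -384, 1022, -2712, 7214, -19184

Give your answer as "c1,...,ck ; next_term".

  a_3 = -2·-4 + 1·4 + -2·-5 = 22
  a_4 = -2·22 + 1·-4 + -2·4 = -56
  a_5 = -2·-56 + 1·22 + -2·-4 = 142
  a_6 = -2·142 + 1·-56 + -2·22 = -384
  a_7 = -2·-384 + 1·142 + -2·-56 = 1022
  a_8 = -2·1022 + 1·-384 + -2·142 = -2712
  a_9 = -2·-2712 + 1·1022 + -2·-384 = 7214
  a_10 = -2·7214 + 1·-2712 + -2·1022 = -19184
  a_11 = -2·-19184 + 1·7214 + -2·-2712 = 51006

-2,1,-2 ; 51006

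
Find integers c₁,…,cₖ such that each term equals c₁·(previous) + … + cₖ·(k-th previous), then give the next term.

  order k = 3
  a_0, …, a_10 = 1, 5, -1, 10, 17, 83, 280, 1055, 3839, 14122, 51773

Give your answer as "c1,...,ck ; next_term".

  a_3 = 3·-1 + 3·5 + -2·1 = 10
  a_4 = 3·10 + 3·-1 + -2·5 = 17
  a_5 = 3·17 + 3·10 + -2·-1 = 83
  a_6 = 3·83 + 3·17 + -2·10 = 280
  a_7 = 3·280 + 3·83 + -2·17 = 1055
  a_8 = 3·1055 + 3·280 + -2·83 = 3839
  a_9 = 3·3839 + 3·1055 + -2·280 = 14122
  a_10 = 3·14122 + 3·3839 + -2·1055 = 51773
  a_11 = 3·51773 + 3·14122 + -2·3839 = 190007

3,3,-2 ; 190007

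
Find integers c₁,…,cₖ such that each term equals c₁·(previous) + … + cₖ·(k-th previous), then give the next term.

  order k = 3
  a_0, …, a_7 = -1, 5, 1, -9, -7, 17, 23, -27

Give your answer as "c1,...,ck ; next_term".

  a_3 = 0·1 + -2·5 + -1·-1 = -9
  a_4 = 0·-9 + -2·1 + -1·5 = -7
  a_5 = 0·-7 + -2·-9 + -1·1 = 17
  a_6 = 0·17 + -2·-7 + -1·-9 = 23
  a_7 = 0·23 + -2·17 + -1·-7 = -27
  a_8 = 0·-27 + -2·23 + -1·17 = -63

0,-2,-1 ; -63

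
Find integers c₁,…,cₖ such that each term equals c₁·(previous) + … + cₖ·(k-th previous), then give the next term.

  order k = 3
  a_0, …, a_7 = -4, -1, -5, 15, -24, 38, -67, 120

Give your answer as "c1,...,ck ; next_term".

  a_3 = -2·-5 + -1·-1 + -1·-4 = 15
  a_4 = -2·15 + -1·-5 + -1·-1 = -24
  a_5 = -2·-24 + -1·15 + -1·-5 = 38
  a_6 = -2·38 + -1·-24 + -1·15 = -67
  a_7 = -2·-67 + -1·38 + -1·-24 = 120
  a_8 = -2·120 + -1·-67 + -1·38 = -211

-2,-1,-1 ; -211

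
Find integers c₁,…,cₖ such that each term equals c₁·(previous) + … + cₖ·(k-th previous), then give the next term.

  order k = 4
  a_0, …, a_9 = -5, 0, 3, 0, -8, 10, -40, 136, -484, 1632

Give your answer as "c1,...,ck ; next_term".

  a_4 = -2·0 + 4·3 + -2·0 + 4·-5 = -8
  a_5 = -2·-8 + 4·0 + -2·3 + 4·0 = 10
  a_6 = -2·10 + 4·-8 + -2·0 + 4·3 = -40
  a_7 = -2·-40 + 4·10 + -2·-8 + 4·0 = 136
  a_8 = -2·136 + 4·-40 + -2·10 + 4·-8 = -484
  a_9 = -2·-484 + 4·136 + -2·-40 + 4·10 = 1632
  a_10 = -2·1632 + 4·-484 + -2·136 + 4·-40 = -5632

-2,4,-2,4 ; -5632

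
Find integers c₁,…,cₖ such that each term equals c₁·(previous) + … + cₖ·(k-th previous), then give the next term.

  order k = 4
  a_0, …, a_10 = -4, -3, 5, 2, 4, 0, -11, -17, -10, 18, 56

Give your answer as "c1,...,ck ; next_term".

  a_4 = 1·2 + -1·5 + -1·-3 + -1·-4 = 4
  a_5 = 1·4 + -1·2 + -1·5 + -1·-3 = 0
  a_6 = 1·0 + -1·4 + -1·2 + -1·5 = -11
  a_7 = 1·-11 + -1·0 + -1·4 + -1·2 = -17
  a_8 = 1·-17 + -1·-11 + -1·0 + -1·4 = -10
  a_9 = 1·-10 + -1·-17 + -1·-11 + -1·0 = 18
  a_10 = 1·18 + -1·-10 + -1·-17 + -1·-11 = 56
  a_11 = 1·56 + -1·18 + -1·-10 + -1·-17 = 65

1,-1,-1,-1 ; 65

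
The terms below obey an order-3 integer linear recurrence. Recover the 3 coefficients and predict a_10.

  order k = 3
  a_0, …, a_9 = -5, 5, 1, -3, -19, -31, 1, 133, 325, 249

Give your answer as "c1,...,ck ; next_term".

  a_3 = 2·1 + -3·5 + -2·-5 = -3
  a_4 = 2·-3 + -3·1 + -2·5 = -19
  a_5 = 2·-19 + -3·-3 + -2·1 = -31
  a_6 = 2·-31 + -3·-19 + -2·-3 = 1
  a_7 = 2·1 + -3·-31 + -2·-19 = 133
  a_8 = 2·133 + -3·1 + -2·-31 = 325
  a_9 = 2·325 + -3·133 + -2·1 = 249
  a_10 = 2·249 + -3·325 + -2·133 = -743

2,-3,-2 ; -743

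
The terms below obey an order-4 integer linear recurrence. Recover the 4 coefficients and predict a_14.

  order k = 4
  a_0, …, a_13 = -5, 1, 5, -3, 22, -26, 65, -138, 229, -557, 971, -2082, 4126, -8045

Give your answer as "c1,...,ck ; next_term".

0,3,-3,-2 ; 16682

  a_4 = 0·-3 + 3·5 + -3·1 + -2·-5 = 22
  a_5 = 0·22 + 3·-3 + -3·5 + -2·1 = -26
  a_6 = 0·-26 + 3·22 + -3·-3 + -2·5 = 65
  a_7 = 0·65 + 3·-26 + -3·22 + -2·-3 = -138
  a_8 = 0·-138 + 3·65 + -3·-26 + -2·22 = 229
  a_9 = 0·229 + 3·-138 + -3·65 + -2·-26 = -557
  a_10 = 0·-557 + 3·229 + -3·-138 + -2·65 = 971
  a_11 = 0·971 + 3·-557 + -3·229 + -2·-138 = -2082
  a_12 = 0·-2082 + 3·971 + -3·-557 + -2·229 = 4126
  a_13 = 0·4126 + 3·-2082 + -3·971 + -2·-557 = -8045
  a_14 = 0·-8045 + 3·4126 + -3·-2082 + -2·971 = 16682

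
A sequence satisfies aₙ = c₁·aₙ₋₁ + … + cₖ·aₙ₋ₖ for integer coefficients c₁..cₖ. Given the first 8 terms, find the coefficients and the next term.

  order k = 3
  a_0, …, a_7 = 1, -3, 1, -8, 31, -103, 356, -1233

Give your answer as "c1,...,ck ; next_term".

-3,1,-2 ; 4261

  a_3 = -3·1 + 1·-3 + -2·1 = -8
  a_4 = -3·-8 + 1·1 + -2·-3 = 31
  a_5 = -3·31 + 1·-8 + -2·1 = -103
  a_6 = -3·-103 + 1·31 + -2·-8 = 356
  a_7 = -3·356 + 1·-103 + -2·31 = -1233
  a_8 = -3·-1233 + 1·356 + -2·-103 = 4261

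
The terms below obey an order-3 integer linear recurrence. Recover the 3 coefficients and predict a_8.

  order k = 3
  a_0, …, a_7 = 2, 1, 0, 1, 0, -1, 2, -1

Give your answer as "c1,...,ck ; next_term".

-1,-1,1 ; -2

  a_3 = -1·0 + -1·1 + 1·2 = 1
  a_4 = -1·1 + -1·0 + 1·1 = 0
  a_5 = -1·0 + -1·1 + 1·0 = -1
  a_6 = -1·-1 + -1·0 + 1·1 = 2
  a_7 = -1·2 + -1·-1 + 1·0 = -1
  a_8 = -1·-1 + -1·2 + 1·-1 = -2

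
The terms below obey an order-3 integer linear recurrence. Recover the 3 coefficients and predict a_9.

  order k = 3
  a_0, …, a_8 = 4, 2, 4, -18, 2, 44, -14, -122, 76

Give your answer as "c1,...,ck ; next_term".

-1,-3,-2 ; 318

  a_3 = -1·4 + -3·2 + -2·4 = -18
  a_4 = -1·-18 + -3·4 + -2·2 = 2
  a_5 = -1·2 + -3·-18 + -2·4 = 44
  a_6 = -1·44 + -3·2 + -2·-18 = -14
  a_7 = -1·-14 + -3·44 + -2·2 = -122
  a_8 = -1·-122 + -3·-14 + -2·44 = 76
  a_9 = -1·76 + -3·-122 + -2·-14 = 318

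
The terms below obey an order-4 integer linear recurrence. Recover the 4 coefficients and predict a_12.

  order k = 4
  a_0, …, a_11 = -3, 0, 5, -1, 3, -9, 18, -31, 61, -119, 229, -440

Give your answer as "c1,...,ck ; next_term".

  a_4 = -1·-1 + 1·5 + -1·0 + 1·-3 = 3
  a_5 = -1·3 + 1·-1 + -1·5 + 1·0 = -9
  a_6 = -1·-9 + 1·3 + -1·-1 + 1·5 = 18
  a_7 = -1·18 + 1·-9 + -1·3 + 1·-1 = -31
  a_8 = -1·-31 + 1·18 + -1·-9 + 1·3 = 61
  a_9 = -1·61 + 1·-31 + -1·18 + 1·-9 = -119
  a_10 = -1·-119 + 1·61 + -1·-31 + 1·18 = 229
  a_11 = -1·229 + 1·-119 + -1·61 + 1·-31 = -440
  a_12 = -1·-440 + 1·229 + -1·-119 + 1·61 = 849

-1,1,-1,1 ; 849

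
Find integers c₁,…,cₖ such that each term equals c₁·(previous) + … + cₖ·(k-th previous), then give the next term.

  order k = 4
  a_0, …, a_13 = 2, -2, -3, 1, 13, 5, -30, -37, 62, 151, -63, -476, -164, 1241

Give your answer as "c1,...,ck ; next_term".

1,-2,0,3 ; 1380

  a_4 = 1·1 + -2·-3 + 0·-2 + 3·2 = 13
  a_5 = 1·13 + -2·1 + 0·-3 + 3·-2 = 5
  a_6 = 1·5 + -2·13 + 0·1 + 3·-3 = -30
  a_7 = 1·-30 + -2·5 + 0·13 + 3·1 = -37
  a_8 = 1·-37 + -2·-30 + 0·5 + 3·13 = 62
  a_9 = 1·62 + -2·-37 + 0·-30 + 3·5 = 151
  a_10 = 1·151 + -2·62 + 0·-37 + 3·-30 = -63
  a_11 = 1·-63 + -2·151 + 0·62 + 3·-37 = -476
  a_12 = 1·-476 + -2·-63 + 0·151 + 3·62 = -164
  a_13 = 1·-164 + -2·-476 + 0·-63 + 3·151 = 1241
  a_14 = 1·1241 + -2·-164 + 0·-476 + 3·-63 = 1380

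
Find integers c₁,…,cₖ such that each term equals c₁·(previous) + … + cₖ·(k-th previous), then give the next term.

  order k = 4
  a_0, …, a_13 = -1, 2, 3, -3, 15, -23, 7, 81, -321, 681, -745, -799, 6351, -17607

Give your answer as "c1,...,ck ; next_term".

-2,-1,4,-4 ; 28647

  a_4 = -2·-3 + -1·3 + 4·2 + -4·-1 = 15
  a_5 = -2·15 + -1·-3 + 4·3 + -4·2 = -23
  a_6 = -2·-23 + -1·15 + 4·-3 + -4·3 = 7
  a_7 = -2·7 + -1·-23 + 4·15 + -4·-3 = 81
  a_8 = -2·81 + -1·7 + 4·-23 + -4·15 = -321
  a_9 = -2·-321 + -1·81 + 4·7 + -4·-23 = 681
  a_10 = -2·681 + -1·-321 + 4·81 + -4·7 = -745
  a_11 = -2·-745 + -1·681 + 4·-321 + -4·81 = -799
  a_12 = -2·-799 + -1·-745 + 4·681 + -4·-321 = 6351
  a_13 = -2·6351 + -1·-799 + 4·-745 + -4·681 = -17607
  a_14 = -2·-17607 + -1·6351 + 4·-799 + -4·-745 = 28647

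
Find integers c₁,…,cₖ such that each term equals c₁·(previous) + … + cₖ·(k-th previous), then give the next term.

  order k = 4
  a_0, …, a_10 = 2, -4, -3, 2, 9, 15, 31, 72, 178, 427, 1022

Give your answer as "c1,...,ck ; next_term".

  a_4 = 2·2 + 1·-3 + -1·-4 + 2·2 = 9
  a_5 = 2·9 + 1·2 + -1·-3 + 2·-4 = 15
  a_6 = 2·15 + 1·9 + -1·2 + 2·-3 = 31
  a_7 = 2·31 + 1·15 + -1·9 + 2·2 = 72
  a_8 = 2·72 + 1·31 + -1·15 + 2·9 = 178
  a_9 = 2·178 + 1·72 + -1·31 + 2·15 = 427
  a_10 = 2·427 + 1·178 + -1·72 + 2·31 = 1022
  a_11 = 2·1022 + 1·427 + -1·178 + 2·72 = 2437

2,1,-1,2 ; 2437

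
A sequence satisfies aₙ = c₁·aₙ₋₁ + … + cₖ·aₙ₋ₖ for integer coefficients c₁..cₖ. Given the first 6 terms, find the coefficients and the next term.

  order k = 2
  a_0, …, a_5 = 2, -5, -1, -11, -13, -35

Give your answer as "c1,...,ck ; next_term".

1,2 ; -61

  a_2 = 1·-5 + 2·2 = -1
  a_3 = 1·-1 + 2·-5 = -11
  a_4 = 1·-11 + 2·-1 = -13
  a_5 = 1·-13 + 2·-11 = -35
  a_6 = 1·-35 + 2·-13 = -61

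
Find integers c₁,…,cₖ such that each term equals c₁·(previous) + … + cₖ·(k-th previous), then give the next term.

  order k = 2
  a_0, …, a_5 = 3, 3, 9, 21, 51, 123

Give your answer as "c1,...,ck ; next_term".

2,1 ; 297

  a_2 = 2·3 + 1·3 = 9
  a_3 = 2·9 + 1·3 = 21
  a_4 = 2·21 + 1·9 = 51
  a_5 = 2·51 + 1·21 = 123
  a_6 = 2·123 + 1·51 = 297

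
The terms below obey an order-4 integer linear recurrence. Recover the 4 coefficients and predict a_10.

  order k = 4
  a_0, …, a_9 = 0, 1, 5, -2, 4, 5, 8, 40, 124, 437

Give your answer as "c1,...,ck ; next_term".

  a_4 = 3·-2 + 2·5 + 0·1 + -3·0 = 4
  a_5 = 3·4 + 2·-2 + 0·5 + -3·1 = 5
  a_6 = 3·5 + 2·4 + 0·-2 + -3·5 = 8
  a_7 = 3·8 + 2·5 + 0·4 + -3·-2 = 40
  a_8 = 3·40 + 2·8 + 0·5 + -3·4 = 124
  a_9 = 3·124 + 2·40 + 0·8 + -3·5 = 437
  a_10 = 3·437 + 2·124 + 0·40 + -3·8 = 1535

3,2,0,-3 ; 1535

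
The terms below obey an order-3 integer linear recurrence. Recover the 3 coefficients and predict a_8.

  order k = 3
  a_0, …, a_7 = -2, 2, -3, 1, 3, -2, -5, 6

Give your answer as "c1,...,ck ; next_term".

  a_3 = -1·-3 + -2·2 + -1·-2 = 1
  a_4 = -1·1 + -2·-3 + -1·2 = 3
  a_5 = -1·3 + -2·1 + -1·-3 = -2
  a_6 = -1·-2 + -2·3 + -1·1 = -5
  a_7 = -1·-5 + -2·-2 + -1·3 = 6
  a_8 = -1·6 + -2·-5 + -1·-2 = 6

-1,-2,-1 ; 6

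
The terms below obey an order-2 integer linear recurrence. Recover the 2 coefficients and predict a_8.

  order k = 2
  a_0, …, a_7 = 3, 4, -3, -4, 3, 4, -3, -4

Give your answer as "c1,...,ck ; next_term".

0,-1 ; 3

  a_2 = 0·4 + -1·3 = -3
  a_3 = 0·-3 + -1·4 = -4
  a_4 = 0·-4 + -1·-3 = 3
  a_5 = 0·3 + -1·-4 = 4
  a_6 = 0·4 + -1·3 = -3
  a_7 = 0·-3 + -1·4 = -4
  a_8 = 0·-4 + -1·-3 = 3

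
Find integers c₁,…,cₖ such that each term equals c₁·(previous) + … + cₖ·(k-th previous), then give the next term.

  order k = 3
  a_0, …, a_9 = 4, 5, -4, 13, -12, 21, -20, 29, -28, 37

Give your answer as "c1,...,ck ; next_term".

  a_3 = -1·-4 + 1·5 + 1·4 = 13
  a_4 = -1·13 + 1·-4 + 1·5 = -12
  a_5 = -1·-12 + 1·13 + 1·-4 = 21
  a_6 = -1·21 + 1·-12 + 1·13 = -20
  a_7 = -1·-20 + 1·21 + 1·-12 = 29
  a_8 = -1·29 + 1·-20 + 1·21 = -28
  a_9 = -1·-28 + 1·29 + 1·-20 = 37
  a_10 = -1·37 + 1·-28 + 1·29 = -36

-1,1,1 ; -36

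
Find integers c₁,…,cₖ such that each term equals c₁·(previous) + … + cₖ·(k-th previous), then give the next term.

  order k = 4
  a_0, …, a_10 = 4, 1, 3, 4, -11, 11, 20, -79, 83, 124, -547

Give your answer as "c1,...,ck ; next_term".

-1,-2,3,-1 ; 627

  a_4 = -1·4 + -2·3 + 3·1 + -1·4 = -11
  a_5 = -1·-11 + -2·4 + 3·3 + -1·1 = 11
  a_6 = -1·11 + -2·-11 + 3·4 + -1·3 = 20
  a_7 = -1·20 + -2·11 + 3·-11 + -1·4 = -79
  a_8 = -1·-79 + -2·20 + 3·11 + -1·-11 = 83
  a_9 = -1·83 + -2·-79 + 3·20 + -1·11 = 124
  a_10 = -1·124 + -2·83 + 3·-79 + -1·20 = -547
  a_11 = -1·-547 + -2·124 + 3·83 + -1·-79 = 627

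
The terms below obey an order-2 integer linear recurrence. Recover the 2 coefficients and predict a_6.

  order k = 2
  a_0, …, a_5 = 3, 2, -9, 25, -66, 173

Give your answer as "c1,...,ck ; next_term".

-3,-1 ; -453

  a_2 = -3·2 + -1·3 = -9
  a_3 = -3·-9 + -1·2 = 25
  a_4 = -3·25 + -1·-9 = -66
  a_5 = -3·-66 + -1·25 = 173
  a_6 = -3·173 + -1·-66 = -453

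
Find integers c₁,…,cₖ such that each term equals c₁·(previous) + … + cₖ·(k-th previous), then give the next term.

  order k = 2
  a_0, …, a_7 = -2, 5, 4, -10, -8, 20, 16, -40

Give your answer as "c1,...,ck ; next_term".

  a_2 = 0·5 + -2·-2 = 4
  a_3 = 0·4 + -2·5 = -10
  a_4 = 0·-10 + -2·4 = -8
  a_5 = 0·-8 + -2·-10 = 20
  a_6 = 0·20 + -2·-8 = 16
  a_7 = 0·16 + -2·20 = -40
  a_8 = 0·-40 + -2·16 = -32

0,-2 ; -32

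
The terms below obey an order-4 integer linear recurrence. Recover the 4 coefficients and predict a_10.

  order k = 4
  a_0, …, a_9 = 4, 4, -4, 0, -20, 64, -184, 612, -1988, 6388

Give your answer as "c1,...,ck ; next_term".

-3,0,-3,-2 ; -20632

  a_4 = -3·0 + 0·-4 + -3·4 + -2·4 = -20
  a_5 = -3·-20 + 0·0 + -3·-4 + -2·4 = 64
  a_6 = -3·64 + 0·-20 + -3·0 + -2·-4 = -184
  a_7 = -3·-184 + 0·64 + -3·-20 + -2·0 = 612
  a_8 = -3·612 + 0·-184 + -3·64 + -2·-20 = -1988
  a_9 = -3·-1988 + 0·612 + -3·-184 + -2·64 = 6388
  a_10 = -3·6388 + 0·-1988 + -3·612 + -2·-184 = -20632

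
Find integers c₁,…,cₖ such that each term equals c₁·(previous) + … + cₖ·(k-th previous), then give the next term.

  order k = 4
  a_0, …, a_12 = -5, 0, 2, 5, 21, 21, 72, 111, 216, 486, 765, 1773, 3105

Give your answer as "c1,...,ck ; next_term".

  a_4 = 0·5 + 3·2 + 3·0 + -3·-5 = 21
  a_5 = 0·21 + 3·5 + 3·2 + -3·0 = 21
  a_6 = 0·21 + 3·21 + 3·5 + -3·2 = 72
  a_7 = 0·72 + 3·21 + 3·21 + -3·5 = 111
  a_8 = 0·111 + 3·72 + 3·21 + -3·21 = 216
  a_9 = 0·216 + 3·111 + 3·72 + -3·21 = 486
  a_10 = 0·486 + 3·216 + 3·111 + -3·72 = 765
  a_11 = 0·765 + 3·486 + 3·216 + -3·111 = 1773
  a_12 = 0·1773 + 3·765 + 3·486 + -3·216 = 3105
  a_13 = 0·3105 + 3·1773 + 3·765 + -3·486 = 6156

0,3,3,-3 ; 6156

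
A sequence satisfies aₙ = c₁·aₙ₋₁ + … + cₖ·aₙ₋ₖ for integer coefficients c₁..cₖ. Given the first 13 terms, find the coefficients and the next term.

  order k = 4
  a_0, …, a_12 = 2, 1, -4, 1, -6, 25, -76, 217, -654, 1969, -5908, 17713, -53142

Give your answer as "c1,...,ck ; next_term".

  a_4 = -2·1 + 2·-4 + -2·1 + 3·2 = -6
  a_5 = -2·-6 + 2·1 + -2·-4 + 3·1 = 25
  a_6 = -2·25 + 2·-6 + -2·1 + 3·-4 = -76
  a_7 = -2·-76 + 2·25 + -2·-6 + 3·1 = 217
  a_8 = -2·217 + 2·-76 + -2·25 + 3·-6 = -654
  a_9 = -2·-654 + 2·217 + -2·-76 + 3·25 = 1969
  a_10 = -2·1969 + 2·-654 + -2·217 + 3·-76 = -5908
  a_11 = -2·-5908 + 2·1969 + -2·-654 + 3·217 = 17713
  a_12 = -2·17713 + 2·-5908 + -2·1969 + 3·-654 = -53142
  a_13 = -2·-53142 + 2·17713 + -2·-5908 + 3·1969 = 159433

-2,2,-2,3 ; 159433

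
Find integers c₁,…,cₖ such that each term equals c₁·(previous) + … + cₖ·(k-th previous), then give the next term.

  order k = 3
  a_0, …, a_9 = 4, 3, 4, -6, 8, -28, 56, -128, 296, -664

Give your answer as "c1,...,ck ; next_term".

-1,2,-2 ; 1512

  a_3 = -1·4 + 2·3 + -2·4 = -6
  a_4 = -1·-6 + 2·4 + -2·3 = 8
  a_5 = -1·8 + 2·-6 + -2·4 = -28
  a_6 = -1·-28 + 2·8 + -2·-6 = 56
  a_7 = -1·56 + 2·-28 + -2·8 = -128
  a_8 = -1·-128 + 2·56 + -2·-28 = 296
  a_9 = -1·296 + 2·-128 + -2·56 = -664
  a_10 = -1·-664 + 2·296 + -2·-128 = 1512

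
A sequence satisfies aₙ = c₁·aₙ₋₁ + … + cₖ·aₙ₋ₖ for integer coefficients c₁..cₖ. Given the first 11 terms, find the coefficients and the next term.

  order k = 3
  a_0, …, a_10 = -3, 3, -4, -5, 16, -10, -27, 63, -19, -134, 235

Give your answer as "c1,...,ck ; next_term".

-1,-2,1 ; 14

  a_3 = -1·-4 + -2·3 + 1·-3 = -5
  a_4 = -1·-5 + -2·-4 + 1·3 = 16
  a_5 = -1·16 + -2·-5 + 1·-4 = -10
  a_6 = -1·-10 + -2·16 + 1·-5 = -27
  a_7 = -1·-27 + -2·-10 + 1·16 = 63
  a_8 = -1·63 + -2·-27 + 1·-10 = -19
  a_9 = -1·-19 + -2·63 + 1·-27 = -134
  a_10 = -1·-134 + -2·-19 + 1·63 = 235
  a_11 = -1·235 + -2·-134 + 1·-19 = 14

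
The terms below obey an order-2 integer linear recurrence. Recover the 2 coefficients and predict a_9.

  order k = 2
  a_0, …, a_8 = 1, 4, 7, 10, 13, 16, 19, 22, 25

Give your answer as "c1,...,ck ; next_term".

  a_2 = 2·4 + -1·1 = 7
  a_3 = 2·7 + -1·4 = 10
  a_4 = 2·10 + -1·7 = 13
  a_5 = 2·13 + -1·10 = 16
  a_6 = 2·16 + -1·13 = 19
  a_7 = 2·19 + -1·16 = 22
  a_8 = 2·22 + -1·19 = 25
  a_9 = 2·25 + -1·22 = 28

2,-1 ; 28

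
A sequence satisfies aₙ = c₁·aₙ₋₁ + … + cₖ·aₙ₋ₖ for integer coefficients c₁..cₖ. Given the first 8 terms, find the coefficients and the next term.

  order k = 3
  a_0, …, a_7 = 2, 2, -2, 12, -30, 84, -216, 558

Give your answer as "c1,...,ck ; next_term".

  a_3 = -3·-2 + 0·2 + 3·2 = 12
  a_4 = -3·12 + 0·-2 + 3·2 = -30
  a_5 = -3·-30 + 0·12 + 3·-2 = 84
  a_6 = -3·84 + 0·-30 + 3·12 = -216
  a_7 = -3·-216 + 0·84 + 3·-30 = 558
  a_8 = -3·558 + 0·-216 + 3·84 = -1422

-3,0,3 ; -1422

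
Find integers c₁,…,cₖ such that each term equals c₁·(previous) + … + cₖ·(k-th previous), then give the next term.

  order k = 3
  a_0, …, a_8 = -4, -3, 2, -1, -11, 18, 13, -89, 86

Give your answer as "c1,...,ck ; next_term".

-1,-3,2 ; 207

  a_3 = -1·2 + -3·-3 + 2·-4 = -1
  a_4 = -1·-1 + -3·2 + 2·-3 = -11
  a_5 = -1·-11 + -3·-1 + 2·2 = 18
  a_6 = -1·18 + -3·-11 + 2·-1 = 13
  a_7 = -1·13 + -3·18 + 2·-11 = -89
  a_8 = -1·-89 + -3·13 + 2·18 = 86
  a_9 = -1·86 + -3·-89 + 2·13 = 207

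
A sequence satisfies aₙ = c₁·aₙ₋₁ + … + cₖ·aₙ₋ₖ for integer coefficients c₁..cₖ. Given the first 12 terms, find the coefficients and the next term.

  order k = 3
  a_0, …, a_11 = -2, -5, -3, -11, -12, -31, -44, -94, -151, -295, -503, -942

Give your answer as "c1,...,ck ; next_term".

  a_3 = 1·-3 + 2·-5 + -1·-2 = -11
  a_4 = 1·-11 + 2·-3 + -1·-5 = -12
  a_5 = 1·-12 + 2·-11 + -1·-3 = -31
  a_6 = 1·-31 + 2·-12 + -1·-11 = -44
  a_7 = 1·-44 + 2·-31 + -1·-12 = -94
  a_8 = 1·-94 + 2·-44 + -1·-31 = -151
  a_9 = 1·-151 + 2·-94 + -1·-44 = -295
  a_10 = 1·-295 + 2·-151 + -1·-94 = -503
  a_11 = 1·-503 + 2·-295 + -1·-151 = -942
  a_12 = 1·-942 + 2·-503 + -1·-295 = -1653

1,2,-1 ; -1653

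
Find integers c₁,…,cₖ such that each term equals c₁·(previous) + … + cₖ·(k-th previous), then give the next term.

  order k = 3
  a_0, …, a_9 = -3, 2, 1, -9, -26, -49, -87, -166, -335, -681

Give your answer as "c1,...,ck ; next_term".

3,-3,2 ; -1370

  a_3 = 3·1 + -3·2 + 2·-3 = -9
  a_4 = 3·-9 + -3·1 + 2·2 = -26
  a_5 = 3·-26 + -3·-9 + 2·1 = -49
  a_6 = 3·-49 + -3·-26 + 2·-9 = -87
  a_7 = 3·-87 + -3·-49 + 2·-26 = -166
  a_8 = 3·-166 + -3·-87 + 2·-49 = -335
  a_9 = 3·-335 + -3·-166 + 2·-87 = -681
  a_10 = 3·-681 + -3·-335 + 2·-166 = -1370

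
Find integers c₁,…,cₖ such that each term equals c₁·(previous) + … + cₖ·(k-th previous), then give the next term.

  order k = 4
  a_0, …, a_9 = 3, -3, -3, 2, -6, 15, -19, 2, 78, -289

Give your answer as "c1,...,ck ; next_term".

-3,-3,1,-2 ; 673

  a_4 = -3·2 + -3·-3 + 1·-3 + -2·3 = -6
  a_5 = -3·-6 + -3·2 + 1·-3 + -2·-3 = 15
  a_6 = -3·15 + -3·-6 + 1·2 + -2·-3 = -19
  a_7 = -3·-19 + -3·15 + 1·-6 + -2·2 = 2
  a_8 = -3·2 + -3·-19 + 1·15 + -2·-6 = 78
  a_9 = -3·78 + -3·2 + 1·-19 + -2·15 = -289
  a_10 = -3·-289 + -3·78 + 1·2 + -2·-19 = 673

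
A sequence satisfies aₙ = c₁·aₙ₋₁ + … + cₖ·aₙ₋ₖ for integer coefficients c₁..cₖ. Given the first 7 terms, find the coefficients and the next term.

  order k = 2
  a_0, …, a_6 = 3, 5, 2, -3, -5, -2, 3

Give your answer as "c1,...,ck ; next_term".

1,-1 ; 5

  a_2 = 1·5 + -1·3 = 2
  a_3 = 1·2 + -1·5 = -3
  a_4 = 1·-3 + -1·2 = -5
  a_5 = 1·-5 + -1·-3 = -2
  a_6 = 1·-2 + -1·-5 = 3
  a_7 = 1·3 + -1·-2 = 5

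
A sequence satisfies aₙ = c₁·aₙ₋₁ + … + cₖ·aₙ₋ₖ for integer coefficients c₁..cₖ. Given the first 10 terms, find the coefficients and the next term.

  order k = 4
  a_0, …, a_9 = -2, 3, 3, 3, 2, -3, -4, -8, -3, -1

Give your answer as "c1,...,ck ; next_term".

0,1,-1,-1 ; 9

  a_4 = 0·3 + 1·3 + -1·3 + -1·-2 = 2
  a_5 = 0·2 + 1·3 + -1·3 + -1·3 = -3
  a_6 = 0·-3 + 1·2 + -1·3 + -1·3 = -4
  a_7 = 0·-4 + 1·-3 + -1·2 + -1·3 = -8
  a_8 = 0·-8 + 1·-4 + -1·-3 + -1·2 = -3
  a_9 = 0·-3 + 1·-8 + -1·-4 + -1·-3 = -1
  a_10 = 0·-1 + 1·-3 + -1·-8 + -1·-4 = 9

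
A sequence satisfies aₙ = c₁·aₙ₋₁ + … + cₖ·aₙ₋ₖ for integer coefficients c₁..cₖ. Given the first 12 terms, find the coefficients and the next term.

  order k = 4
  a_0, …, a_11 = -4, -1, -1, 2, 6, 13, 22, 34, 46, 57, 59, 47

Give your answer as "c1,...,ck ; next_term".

  a_4 = 1·2 + 2·-1 + -2·-1 + -1·-4 = 6
  a_5 = 1·6 + 2·2 + -2·-1 + -1·-1 = 13
  a_6 = 1·13 + 2·6 + -2·2 + -1·-1 = 22
  a_7 = 1·22 + 2·13 + -2·6 + -1·2 = 34
  a_8 = 1·34 + 2·22 + -2·13 + -1·6 = 46
  a_9 = 1·46 + 2·34 + -2·22 + -1·13 = 57
  a_10 = 1·57 + 2·46 + -2·34 + -1·22 = 59
  a_11 = 1·59 + 2·57 + -2·46 + -1·34 = 47
  a_12 = 1·47 + 2·59 + -2·57 + -1·46 = 5

1,2,-2,-1 ; 5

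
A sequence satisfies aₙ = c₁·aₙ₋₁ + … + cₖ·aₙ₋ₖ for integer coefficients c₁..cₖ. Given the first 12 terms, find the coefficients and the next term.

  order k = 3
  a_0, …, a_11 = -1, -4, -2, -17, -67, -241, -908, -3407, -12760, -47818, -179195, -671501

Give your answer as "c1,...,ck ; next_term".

  a_3 = 3·-2 + 2·-4 + 3·-1 = -17
  a_4 = 3·-17 + 2·-2 + 3·-4 = -67
  a_5 = 3·-67 + 2·-17 + 3·-2 = -241
  a_6 = 3·-241 + 2·-67 + 3·-17 = -908
  a_7 = 3·-908 + 2·-241 + 3·-67 = -3407
  a_8 = 3·-3407 + 2·-908 + 3·-241 = -12760
  a_9 = 3·-12760 + 2·-3407 + 3·-908 = -47818
  a_10 = 3·-47818 + 2·-12760 + 3·-3407 = -179195
  a_11 = 3·-179195 + 2·-47818 + 3·-12760 = -671501
  a_12 = 3·-671501 + 2·-179195 + 3·-47818 = -2516347

3,2,3 ; -2516347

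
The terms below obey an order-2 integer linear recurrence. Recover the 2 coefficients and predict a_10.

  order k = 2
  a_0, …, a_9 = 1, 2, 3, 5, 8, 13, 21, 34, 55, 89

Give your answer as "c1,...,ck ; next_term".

  a_2 = 1·2 + 1·1 = 3
  a_3 = 1·3 + 1·2 = 5
  a_4 = 1·5 + 1·3 = 8
  a_5 = 1·8 + 1·5 = 13
  a_6 = 1·13 + 1·8 = 21
  a_7 = 1·21 + 1·13 = 34
  a_8 = 1·34 + 1·21 = 55
  a_9 = 1·55 + 1·34 = 89
  a_10 = 1·89 + 1·55 = 144

1,1 ; 144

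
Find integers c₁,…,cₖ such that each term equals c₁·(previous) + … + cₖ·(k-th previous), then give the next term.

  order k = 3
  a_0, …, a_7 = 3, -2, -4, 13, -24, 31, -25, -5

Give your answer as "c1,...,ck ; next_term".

-2,-1,1 ; 66

  a_3 = -2·-4 + -1·-2 + 1·3 = 13
  a_4 = -2·13 + -1·-4 + 1·-2 = -24
  a_5 = -2·-24 + -1·13 + 1·-4 = 31
  a_6 = -2·31 + -1·-24 + 1·13 = -25
  a_7 = -2·-25 + -1·31 + 1·-24 = -5
  a_8 = -2·-5 + -1·-25 + 1·31 = 66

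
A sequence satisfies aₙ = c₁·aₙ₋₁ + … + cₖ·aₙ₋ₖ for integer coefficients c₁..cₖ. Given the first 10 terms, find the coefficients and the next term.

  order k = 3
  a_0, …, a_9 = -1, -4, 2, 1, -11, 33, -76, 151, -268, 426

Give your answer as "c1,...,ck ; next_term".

  a_3 = -3·2 + -2·-4 + 1·-1 = 1
  a_4 = -3·1 + -2·2 + 1·-4 = -11
  a_5 = -3·-11 + -2·1 + 1·2 = 33
  a_6 = -3·33 + -2·-11 + 1·1 = -76
  a_7 = -3·-76 + -2·33 + 1·-11 = 151
  a_8 = -3·151 + -2·-76 + 1·33 = -268
  a_9 = -3·-268 + -2·151 + 1·-76 = 426
  a_10 = -3·426 + -2·-268 + 1·151 = -591

-3,-2,1 ; -591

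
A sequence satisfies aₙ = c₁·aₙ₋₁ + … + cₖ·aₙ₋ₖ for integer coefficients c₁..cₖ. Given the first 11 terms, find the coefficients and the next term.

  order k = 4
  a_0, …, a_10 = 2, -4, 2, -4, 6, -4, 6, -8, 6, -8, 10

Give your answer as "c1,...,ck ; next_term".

-1,0,-1,-1 ; -8

  a_4 = -1·-4 + 0·2 + -1·-4 + -1·2 = 6
  a_5 = -1·6 + 0·-4 + -1·2 + -1·-4 = -4
  a_6 = -1·-4 + 0·6 + -1·-4 + -1·2 = 6
  a_7 = -1·6 + 0·-4 + -1·6 + -1·-4 = -8
  a_8 = -1·-8 + 0·6 + -1·-4 + -1·6 = 6
  a_9 = -1·6 + 0·-8 + -1·6 + -1·-4 = -8
  a_10 = -1·-8 + 0·6 + -1·-8 + -1·6 = 10
  a_11 = -1·10 + 0·-8 + -1·6 + -1·-8 = -8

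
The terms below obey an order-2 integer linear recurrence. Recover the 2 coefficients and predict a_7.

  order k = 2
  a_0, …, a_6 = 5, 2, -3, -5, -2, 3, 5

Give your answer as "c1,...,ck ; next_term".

  a_2 = 1·2 + -1·5 = -3
  a_3 = 1·-3 + -1·2 = -5
  a_4 = 1·-5 + -1·-3 = -2
  a_5 = 1·-2 + -1·-5 = 3
  a_6 = 1·3 + -1·-2 = 5
  a_7 = 1·5 + -1·3 = 2

1,-1 ; 2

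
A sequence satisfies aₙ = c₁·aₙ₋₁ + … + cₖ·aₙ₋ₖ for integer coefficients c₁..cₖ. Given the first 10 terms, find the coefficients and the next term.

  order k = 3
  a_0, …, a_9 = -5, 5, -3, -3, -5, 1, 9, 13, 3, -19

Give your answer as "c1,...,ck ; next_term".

1,-1,-1 ; -35

  a_3 = 1·-3 + -1·5 + -1·-5 = -3
  a_4 = 1·-3 + -1·-3 + -1·5 = -5
  a_5 = 1·-5 + -1·-3 + -1·-3 = 1
  a_6 = 1·1 + -1·-5 + -1·-3 = 9
  a_7 = 1·9 + -1·1 + -1·-5 = 13
  a_8 = 1·13 + -1·9 + -1·1 = 3
  a_9 = 1·3 + -1·13 + -1·9 = -19
  a_10 = 1·-19 + -1·3 + -1·13 = -35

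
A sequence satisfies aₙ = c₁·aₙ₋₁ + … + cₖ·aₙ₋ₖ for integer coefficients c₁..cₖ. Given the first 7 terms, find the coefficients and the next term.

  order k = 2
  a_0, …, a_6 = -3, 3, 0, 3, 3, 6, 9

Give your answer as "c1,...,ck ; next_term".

  a_2 = 1·3 + 1·-3 = 0
  a_3 = 1·0 + 1·3 = 3
  a_4 = 1·3 + 1·0 = 3
  a_5 = 1·3 + 1·3 = 6
  a_6 = 1·6 + 1·3 = 9
  a_7 = 1·9 + 1·6 = 15

1,1 ; 15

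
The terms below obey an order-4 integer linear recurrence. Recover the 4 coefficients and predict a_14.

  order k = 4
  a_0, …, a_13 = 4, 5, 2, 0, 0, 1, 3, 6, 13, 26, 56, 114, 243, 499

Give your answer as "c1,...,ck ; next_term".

  a_4 = 1·0 + 3·2 + -2·5 + 1·4 = 0
  a_5 = 1·0 + 3·0 + -2·2 + 1·5 = 1
  a_6 = 1·1 + 3·0 + -2·0 + 1·2 = 3
  a_7 = 1·3 + 3·1 + -2·0 + 1·0 = 6
  a_8 = 1·6 + 3·3 + -2·1 + 1·0 = 13
  a_9 = 1·13 + 3·6 + -2·3 + 1·1 = 26
  a_10 = 1·26 + 3·13 + -2·6 + 1·3 = 56
  a_11 = 1·56 + 3·26 + -2·13 + 1·6 = 114
  a_12 = 1·114 + 3·56 + -2·26 + 1·13 = 243
  a_13 = 1·243 + 3·114 + -2·56 + 1·26 = 499
  a_14 = 1·499 + 3·243 + -2·114 + 1·56 = 1056

1,3,-2,1 ; 1056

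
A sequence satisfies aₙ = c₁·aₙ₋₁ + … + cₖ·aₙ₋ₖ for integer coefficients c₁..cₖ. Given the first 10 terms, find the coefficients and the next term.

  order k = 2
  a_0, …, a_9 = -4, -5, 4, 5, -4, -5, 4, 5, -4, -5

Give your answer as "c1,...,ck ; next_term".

  a_2 = 0·-5 + -1·-4 = 4
  a_3 = 0·4 + -1·-5 = 5
  a_4 = 0·5 + -1·4 = -4
  a_5 = 0·-4 + -1·5 = -5
  a_6 = 0·-5 + -1·-4 = 4
  a_7 = 0·4 + -1·-5 = 5
  a_8 = 0·5 + -1·4 = -4
  a_9 = 0·-4 + -1·5 = -5
  a_10 = 0·-5 + -1·-4 = 4

0,-1 ; 4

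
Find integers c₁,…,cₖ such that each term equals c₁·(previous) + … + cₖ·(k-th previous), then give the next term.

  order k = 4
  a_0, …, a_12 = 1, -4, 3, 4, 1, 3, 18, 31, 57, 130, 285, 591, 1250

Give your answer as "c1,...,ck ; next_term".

  a_4 = 1·4 + 1·3 + 2·-4 + 2·1 = 1
  a_5 = 1·1 + 1·4 + 2·3 + 2·-4 = 3
  a_6 = 1·3 + 1·1 + 2·4 + 2·3 = 18
  a_7 = 1·18 + 1·3 + 2·1 + 2·4 = 31
  a_8 = 1·31 + 1·18 + 2·3 + 2·1 = 57
  a_9 = 1·57 + 1·31 + 2·18 + 2·3 = 130
  a_10 = 1·130 + 1·57 + 2·31 + 2·18 = 285
  a_11 = 1·285 + 1·130 + 2·57 + 2·31 = 591
  a_12 = 1·591 + 1·285 + 2·130 + 2·57 = 1250
  a_13 = 1·1250 + 1·591 + 2·285 + 2·130 = 2671

1,1,2,2 ; 2671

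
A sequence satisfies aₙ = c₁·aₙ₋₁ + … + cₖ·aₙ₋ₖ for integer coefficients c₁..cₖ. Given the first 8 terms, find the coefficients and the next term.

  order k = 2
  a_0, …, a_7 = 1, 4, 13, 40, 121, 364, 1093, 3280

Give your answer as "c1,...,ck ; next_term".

  a_2 = 4·4 + -3·1 = 13
  a_3 = 4·13 + -3·4 = 40
  a_4 = 4·40 + -3·13 = 121
  a_5 = 4·121 + -3·40 = 364
  a_6 = 4·364 + -3·121 = 1093
  a_7 = 4·1093 + -3·364 = 3280
  a_8 = 4·3280 + -3·1093 = 9841

4,-3 ; 9841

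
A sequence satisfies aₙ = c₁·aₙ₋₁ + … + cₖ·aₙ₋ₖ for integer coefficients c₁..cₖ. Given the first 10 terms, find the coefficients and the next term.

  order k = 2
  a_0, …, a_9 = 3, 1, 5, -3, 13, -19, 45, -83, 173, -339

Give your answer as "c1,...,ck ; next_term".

-1,2 ; 685

  a_2 = -1·1 + 2·3 = 5
  a_3 = -1·5 + 2·1 = -3
  a_4 = -1·-3 + 2·5 = 13
  a_5 = -1·13 + 2·-3 = -19
  a_6 = -1·-19 + 2·13 = 45
  a_7 = -1·45 + 2·-19 = -83
  a_8 = -1·-83 + 2·45 = 173
  a_9 = -1·173 + 2·-83 = -339
  a_10 = -1·-339 + 2·173 = 685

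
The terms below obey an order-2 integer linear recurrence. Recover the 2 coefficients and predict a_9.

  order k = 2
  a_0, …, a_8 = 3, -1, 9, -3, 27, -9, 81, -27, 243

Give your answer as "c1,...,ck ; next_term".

  a_2 = 0·-1 + 3·3 = 9
  a_3 = 0·9 + 3·-1 = -3
  a_4 = 0·-3 + 3·9 = 27
  a_5 = 0·27 + 3·-3 = -9
  a_6 = 0·-9 + 3·27 = 81
  a_7 = 0·81 + 3·-9 = -27
  a_8 = 0·-27 + 3·81 = 243
  a_9 = 0·243 + 3·-27 = -81

0,3 ; -81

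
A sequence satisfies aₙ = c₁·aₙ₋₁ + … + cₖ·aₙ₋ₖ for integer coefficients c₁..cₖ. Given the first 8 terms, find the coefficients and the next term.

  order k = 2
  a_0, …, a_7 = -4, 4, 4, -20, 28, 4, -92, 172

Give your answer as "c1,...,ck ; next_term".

-2,-3 ; -68

  a_2 = -2·4 + -3·-4 = 4
  a_3 = -2·4 + -3·4 = -20
  a_4 = -2·-20 + -3·4 = 28
  a_5 = -2·28 + -3·-20 = 4
  a_6 = -2·4 + -3·28 = -92
  a_7 = -2·-92 + -3·4 = 172
  a_8 = -2·172 + -3·-92 = -68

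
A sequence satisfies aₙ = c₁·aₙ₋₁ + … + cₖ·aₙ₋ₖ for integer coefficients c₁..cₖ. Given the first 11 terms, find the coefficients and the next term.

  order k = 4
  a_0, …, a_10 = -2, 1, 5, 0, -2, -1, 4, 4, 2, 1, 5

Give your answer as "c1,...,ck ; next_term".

1,0,0,1 ; 9

  a_4 = 1·0 + 0·5 + 0·1 + 1·-2 = -2
  a_5 = 1·-2 + 0·0 + 0·5 + 1·1 = -1
  a_6 = 1·-1 + 0·-2 + 0·0 + 1·5 = 4
  a_7 = 1·4 + 0·-1 + 0·-2 + 1·0 = 4
  a_8 = 1·4 + 0·4 + 0·-1 + 1·-2 = 2
  a_9 = 1·2 + 0·4 + 0·4 + 1·-1 = 1
  a_10 = 1·1 + 0·2 + 0·4 + 1·4 = 5
  a_11 = 1·5 + 0·1 + 0·2 + 1·4 = 9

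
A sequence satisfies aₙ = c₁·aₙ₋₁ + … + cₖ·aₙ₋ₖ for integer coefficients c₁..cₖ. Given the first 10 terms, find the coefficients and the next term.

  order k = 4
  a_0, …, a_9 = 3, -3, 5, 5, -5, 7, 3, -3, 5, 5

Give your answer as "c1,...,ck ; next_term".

-1,0,1,1 ; -5

  a_4 = -1·5 + 0·5 + 1·-3 + 1·3 = -5
  a_5 = -1·-5 + 0·5 + 1·5 + 1·-3 = 7
  a_6 = -1·7 + 0·-5 + 1·5 + 1·5 = 3
  a_7 = -1·3 + 0·7 + 1·-5 + 1·5 = -3
  a_8 = -1·-3 + 0·3 + 1·7 + 1·-5 = 5
  a_9 = -1·5 + 0·-3 + 1·3 + 1·7 = 5
  a_10 = -1·5 + 0·5 + 1·-3 + 1·3 = -5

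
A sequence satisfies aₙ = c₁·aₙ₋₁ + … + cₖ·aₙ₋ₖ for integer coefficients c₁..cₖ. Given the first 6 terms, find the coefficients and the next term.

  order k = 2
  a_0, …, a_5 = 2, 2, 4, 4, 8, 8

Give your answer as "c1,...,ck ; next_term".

  a_2 = 0·2 + 2·2 = 4
  a_3 = 0·4 + 2·2 = 4
  a_4 = 0·4 + 2·4 = 8
  a_5 = 0·8 + 2·4 = 8
  a_6 = 0·8 + 2·8 = 16

0,2 ; 16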